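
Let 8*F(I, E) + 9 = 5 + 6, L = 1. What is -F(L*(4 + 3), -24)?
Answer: -¼ ≈ -0.25000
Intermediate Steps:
F(I, E) = ¼ (F(I, E) = -9/8 + (5 + 6)/8 = -9/8 + (⅛)*11 = -9/8 + 11/8 = ¼)
-F(L*(4 + 3), -24) = -1*¼ = -¼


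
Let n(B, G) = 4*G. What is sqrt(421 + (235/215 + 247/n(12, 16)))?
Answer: sqrt(50405503)/344 ≈ 20.639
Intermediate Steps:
sqrt(421 + (235/215 + 247/n(12, 16))) = sqrt(421 + (235/215 + 247/((4*16)))) = sqrt(421 + (235*(1/215) + 247/64)) = sqrt(421 + (47/43 + 247*(1/64))) = sqrt(421 + (47/43 + 247/64)) = sqrt(421 + 13629/2752) = sqrt(1172221/2752) = sqrt(50405503)/344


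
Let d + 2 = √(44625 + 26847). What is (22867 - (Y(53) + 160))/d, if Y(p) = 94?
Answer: 22613/35734 + 22613*√4467/17867 ≈ 85.222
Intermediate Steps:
d = -2 + 4*√4467 (d = -2 + √(44625 + 26847) = -2 + √71472 = -2 + 4*√4467 ≈ 265.34)
(22867 - (Y(53) + 160))/d = (22867 - (94 + 160))/(-2 + 4*√4467) = (22867 - 1*254)/(-2 + 4*√4467) = (22867 - 254)/(-2 + 4*√4467) = 22613/(-2 + 4*√4467)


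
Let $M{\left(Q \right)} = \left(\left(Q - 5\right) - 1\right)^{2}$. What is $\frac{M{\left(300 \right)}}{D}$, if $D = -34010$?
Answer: $- \frac{43218}{17005} \approx -2.5415$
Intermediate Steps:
$M{\left(Q \right)} = \left(-6 + Q\right)^{2}$ ($M{\left(Q \right)} = \left(\left(-5 + Q\right) - 1\right)^{2} = \left(-6 + Q\right)^{2}$)
$\frac{M{\left(300 \right)}}{D} = \frac{\left(-6 + 300\right)^{2}}{-34010} = 294^{2} \left(- \frac{1}{34010}\right) = 86436 \left(- \frac{1}{34010}\right) = - \frac{43218}{17005}$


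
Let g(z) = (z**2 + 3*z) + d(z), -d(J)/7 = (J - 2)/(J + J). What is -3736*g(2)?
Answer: -37360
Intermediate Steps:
d(J) = -7*(-2 + J)/(2*J) (d(J) = -7*(J - 2)/(J + J) = -7*(-2 + J)/(2*J))
g(z) = -7/2 + z**2 + 3*z + 7/z (g(z) = (z**2 + 3*z) + (-7/2 + 7/z) = -7/2 + z**2 + 3*z + 7/z)
-3736*g(2) = -3736*(-7/2 + 2**2 + 3*2 + 7/2) = -3736*(-7/2 + 4 + 6 + 7*(1/2)) = -3736*(-7/2 + 4 + 6 + 7/2) = -3736*10 = -37360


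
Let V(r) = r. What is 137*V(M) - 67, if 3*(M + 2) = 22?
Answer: 1991/3 ≈ 663.67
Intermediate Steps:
M = 16/3 (M = -2 + (⅓)*22 = -2 + 22/3 = 16/3 ≈ 5.3333)
137*V(M) - 67 = 137*(16/3) - 67 = 2192/3 - 67 = 1991/3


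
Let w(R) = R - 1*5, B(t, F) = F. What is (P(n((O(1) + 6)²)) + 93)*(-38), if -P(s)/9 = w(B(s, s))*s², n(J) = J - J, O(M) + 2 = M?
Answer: -3534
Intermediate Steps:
w(R) = -5 + R (w(R) = R - 5 = -5 + R)
O(M) = -2 + M
n(J) = 0
P(s) = -9*s²*(-5 + s) (P(s) = -9*(-5 + s)*s² = -9*s²*(-5 + s))
(P(n((O(1) + 6)²)) + 93)*(-38) = (9*0²*(5 - 1*0) + 93)*(-38) = (9*0*(5 + 0) + 93)*(-38) = (9*0*5 + 93)*(-38) = (0 + 93)*(-38) = 93*(-38) = -3534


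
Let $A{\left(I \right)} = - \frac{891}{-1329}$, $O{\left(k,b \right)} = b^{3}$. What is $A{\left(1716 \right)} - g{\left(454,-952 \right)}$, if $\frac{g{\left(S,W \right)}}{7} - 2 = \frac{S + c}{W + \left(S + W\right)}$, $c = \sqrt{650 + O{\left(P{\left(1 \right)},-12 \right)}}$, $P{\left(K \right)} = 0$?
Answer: $- \frac{3577198}{321175} + \frac{49 i \sqrt{22}}{1450} \approx -11.138 + 0.1585 i$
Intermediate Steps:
$c = 7 i \sqrt{22}$ ($c = \sqrt{650 + \left(-12\right)^{3}} = \sqrt{650 - 1728} = \sqrt{-1078} = 7 i \sqrt{22} \approx 32.833 i$)
$g{\left(S,W \right)} = 14 + \frac{7 \left(S + 7 i \sqrt{22}\right)}{S + 2 W}$ ($g{\left(S,W \right)} = 14 + 7 \frac{S + 7 i \sqrt{22}}{W + \left(S + W\right)} = 14 + 7 \frac{S + 7 i \sqrt{22}}{S + 2 W} = 14 + \frac{7 \left(S + 7 i \sqrt{22}\right)}{S + 2 W}$)
$A{\left(I \right)} = \frac{297}{443}$ ($A{\left(I \right)} = \left(-891\right) \left(- \frac{1}{1329}\right) = \frac{297}{443}$)
$A{\left(1716 \right)} - g{\left(454,-952 \right)} = \frac{297}{443} - \frac{7 \left(3 \cdot 454 + 4 \left(-952\right) + 7 i \sqrt{22}\right)}{454 + 2 \left(-952\right)} = \frac{297}{443} - \frac{7 \left(1362 - 3808 + 7 i \sqrt{22}\right)}{454 - 1904} = \frac{297}{443} - \frac{7 \left(-2446 + 7 i \sqrt{22}\right)}{-1450} = \frac{297}{443} - 7 \left(- \frac{1}{1450}\right) \left(-2446 + 7 i \sqrt{22}\right) = \frac{297}{443} - \left(\frac{8561}{725} - \frac{49 i \sqrt{22}}{1450}\right) = - \frac{3577198}{321175} + \frac{49 i \sqrt{22}}{1450}$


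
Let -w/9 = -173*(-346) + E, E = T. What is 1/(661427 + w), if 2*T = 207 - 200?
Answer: 2/245347 ≈ 8.1517e-6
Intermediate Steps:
T = 7/2 (T = (207 - 200)/2 = (½)*7 = 7/2 ≈ 3.5000)
E = 7/2 ≈ 3.5000
w = -1077507/2 (w = -9*(-173*(-346) + 7/2) = -9*(59858 + 7/2) = -9*119723/2 = -1077507/2 ≈ -5.3875e+5)
1/(661427 + w) = 1/(661427 - 1077507/2) = 1/(245347/2) = 2/245347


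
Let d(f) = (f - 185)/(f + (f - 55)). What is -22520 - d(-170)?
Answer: -1779151/79 ≈ -22521.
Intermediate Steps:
d(f) = (-185 + f)/(-55 + 2*f) (d(f) = (-185 + f)/(f + (-55 + f)) = (-185 + f)/(-55 + 2*f))
-22520 - d(-170) = -22520 - (-185 - 170)/(-55 + 2*(-170)) = -22520 - (-355)/(-55 - 340) = -22520 - (-355)/(-395) = -22520 - (-1)*(-355)/395 = -22520 - 1*71/79 = -22520 - 71/79 = -1779151/79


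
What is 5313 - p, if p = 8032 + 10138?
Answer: -12857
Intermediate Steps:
p = 18170
5313 - p = 5313 - 1*18170 = 5313 - 18170 = -12857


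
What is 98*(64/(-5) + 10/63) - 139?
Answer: -62003/45 ≈ -1377.8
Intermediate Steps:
98*(64/(-5) + 10/63) - 139 = 98*(64*(-1/5) + 10*(1/63)) - 139 = 98*(-64/5 + 10/63) - 139 = 98*(-3982/315) - 139 = -55748/45 - 139 = -62003/45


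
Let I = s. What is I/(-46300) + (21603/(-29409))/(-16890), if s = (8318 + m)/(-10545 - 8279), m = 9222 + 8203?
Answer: 1053837743501/14430505922570400 ≈ 7.3028e-5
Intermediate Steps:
m = 17425
s = -25743/18824 (s = (8318 + 17425)/(-10545 - 8279) = 25743/(-18824) = 25743*(-1/18824) = -25743/18824 ≈ -1.3676)
I = -25743/18824 ≈ -1.3676
I/(-46300) + (21603/(-29409))/(-16890) = -25743/18824/(-46300) + (21603/(-29409))/(-16890) = -25743/18824*(-1/46300) + (21603*(-1/29409))*(-1/16890) = 25743/871551200 - 7201/9803*(-1/16890) = 25743/871551200 + 7201/165572670 = 1053837743501/14430505922570400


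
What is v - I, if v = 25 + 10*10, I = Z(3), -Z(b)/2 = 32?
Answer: 189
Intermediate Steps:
Z(b) = -64 (Z(b) = -2*32 = -64)
I = -64
v = 125 (v = 25 + 100 = 125)
v - I = 125 - 1*(-64) = 125 + 64 = 189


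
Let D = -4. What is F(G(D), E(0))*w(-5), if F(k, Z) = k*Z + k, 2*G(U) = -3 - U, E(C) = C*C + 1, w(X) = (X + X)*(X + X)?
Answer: 100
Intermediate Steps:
w(X) = 4*X² (w(X) = (2*X)*(2*X) = 4*X²)
E(C) = 1 + C² (E(C) = C² + 1 = 1 + C²)
G(U) = -3/2 - U/2 (G(U) = (-3 - U)/2 = -3/2 - U/2)
F(k, Z) = k + Z*k (F(k, Z) = Z*k + k = k + Z*k)
F(G(D), E(0))*w(-5) = ((-3/2 - ½*(-4))*(1 + (1 + 0²)))*(4*(-5)²) = ((-3/2 + 2)*(1 + (1 + 0)))*(4*25) = ((1 + 1)/2)*100 = ((½)*2)*100 = 1*100 = 100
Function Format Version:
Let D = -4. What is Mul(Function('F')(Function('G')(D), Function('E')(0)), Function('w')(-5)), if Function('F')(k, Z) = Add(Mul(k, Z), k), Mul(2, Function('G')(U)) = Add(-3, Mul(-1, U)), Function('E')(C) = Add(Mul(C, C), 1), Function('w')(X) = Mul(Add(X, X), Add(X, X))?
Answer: 100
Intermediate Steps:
Function('w')(X) = Mul(4, Pow(X, 2)) (Function('w')(X) = Mul(Mul(2, X), Mul(2, X)) = Mul(4, Pow(X, 2)))
Function('E')(C) = Add(1, Pow(C, 2)) (Function('E')(C) = Add(Pow(C, 2), 1) = Add(1, Pow(C, 2)))
Function('G')(U) = Add(Rational(-3, 2), Mul(Rational(-1, 2), U)) (Function('G')(U) = Mul(Rational(1, 2), Add(-3, Mul(-1, U))) = Add(Rational(-3, 2), Mul(Rational(-1, 2), U)))
Function('F')(k, Z) = Add(k, Mul(Z, k)) (Function('F')(k, Z) = Add(Mul(Z, k), k) = Add(k, Mul(Z, k)))
Mul(Function('F')(Function('G')(D), Function('E')(0)), Function('w')(-5)) = Mul(Mul(Add(Rational(-3, 2), Mul(Rational(-1, 2), -4)), Add(1, Add(1, Pow(0, 2)))), Mul(4, Pow(-5, 2))) = Mul(Mul(Add(Rational(-3, 2), 2), Add(1, Add(1, 0))), Mul(4, 25)) = Mul(Mul(Rational(1, 2), Add(1, 1)), 100) = Mul(Mul(Rational(1, 2), 2), 100) = Mul(1, 100) = 100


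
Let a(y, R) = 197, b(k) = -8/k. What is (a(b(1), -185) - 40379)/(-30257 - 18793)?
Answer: 6697/8175 ≈ 0.81921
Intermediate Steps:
(a(b(1), -185) - 40379)/(-30257 - 18793) = (197 - 40379)/(-30257 - 18793) = -40182/(-49050) = -40182*(-1/49050) = 6697/8175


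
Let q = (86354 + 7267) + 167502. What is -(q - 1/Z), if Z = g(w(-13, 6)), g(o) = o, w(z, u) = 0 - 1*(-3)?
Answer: -783368/3 ≈ -2.6112e+5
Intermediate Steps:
w(z, u) = 3 (w(z, u) = 0 + 3 = 3)
q = 261123 (q = 93621 + 167502 = 261123)
Z = 3
-(q - 1/Z) = -(261123 - 1/3) = -1*783368/3 = -783368/3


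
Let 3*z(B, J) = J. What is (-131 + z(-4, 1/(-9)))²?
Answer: 12517444/729 ≈ 17171.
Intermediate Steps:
z(B, J) = J/3
(-131 + z(-4, 1/(-9)))² = (-131 + (⅓)/(-9))² = (-131 + (⅓)*(-⅑))² = (-131 - 1/27)² = (-3538/27)² = 12517444/729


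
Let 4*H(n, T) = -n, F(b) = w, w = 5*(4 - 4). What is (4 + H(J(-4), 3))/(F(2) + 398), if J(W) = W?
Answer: 5/398 ≈ 0.012563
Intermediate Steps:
w = 0 (w = 5*0 = 0)
F(b) = 0
H(n, T) = -n/4 (H(n, T) = (-n)/4 = -n/4)
(4 + H(J(-4), 3))/(F(2) + 398) = (4 - ¼*(-4))/(0 + 398) = (4 + 1)/398 = 5*(1/398) = 5/398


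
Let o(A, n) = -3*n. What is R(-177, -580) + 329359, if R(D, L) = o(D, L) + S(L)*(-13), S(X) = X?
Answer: 338639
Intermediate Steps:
R(D, L) = -16*L (R(D, L) = -3*L + L*(-13) = -3*L - 13*L = -16*L)
R(-177, -580) + 329359 = -16*(-580) + 329359 = 9280 + 329359 = 338639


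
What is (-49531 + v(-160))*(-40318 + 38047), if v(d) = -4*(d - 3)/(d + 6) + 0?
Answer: 8662077723/77 ≈ 1.1249e+8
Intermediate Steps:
v(d) = -4*(-3 + d)/(6 + d) (v(d) = -4*(-3 + d)/(6 + d) + 0 = -4*(-3 + d)/(6 + d))
(-49531 + v(-160))*(-40318 + 38047) = (-49531 + 4*(3 - 1*(-160))/(6 - 160))*(-40318 + 38047) = (-49531 + 4*(3 + 160)/(-154))*(-2271) = (-49531 + 4*(-1/154)*163)*(-2271) = (-49531 - 326/77)*(-2271) = -3814213/77*(-2271) = 8662077723/77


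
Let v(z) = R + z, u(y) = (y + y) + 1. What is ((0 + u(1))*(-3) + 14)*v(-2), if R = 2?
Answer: 0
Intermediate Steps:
u(y) = 1 + 2*y (u(y) = 2*y + 1 = 1 + 2*y)
v(z) = 2 + z
((0 + u(1))*(-3) + 14)*v(-2) = ((0 + (1 + 2*1))*(-3) + 14)*(2 - 2) = ((0 + (1 + 2))*(-3) + 14)*0 = ((0 + 3)*(-3) + 14)*0 = (3*(-3) + 14)*0 = (-9 + 14)*0 = 5*0 = 0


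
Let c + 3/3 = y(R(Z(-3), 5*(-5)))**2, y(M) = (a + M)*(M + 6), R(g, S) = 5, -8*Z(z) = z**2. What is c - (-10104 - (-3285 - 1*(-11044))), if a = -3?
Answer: 18346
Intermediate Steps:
Z(z) = -z**2/8
y(M) = (-3 + M)*(6 + M) (y(M) = (-3 + M)*(M + 6) = (-3 + M)*(6 + M))
c = 483 (c = -1 + (-18 + 5**2 + 3*5)**2 = -1 + (-18 + 25 + 15)**2 = -1 + 22**2 = -1 + 484 = 483)
c - (-10104 - (-3285 - 1*(-11044))) = 483 - (-10104 - (-3285 - 1*(-11044))) = 483 - (-10104 - (-3285 + 11044)) = 483 - (-10104 - 1*7759) = 483 - (-10104 - 7759) = 483 - 1*(-17863) = 483 + 17863 = 18346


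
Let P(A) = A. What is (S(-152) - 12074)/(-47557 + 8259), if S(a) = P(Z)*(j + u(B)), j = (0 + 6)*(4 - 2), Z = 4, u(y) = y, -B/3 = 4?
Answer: 6037/19649 ≈ 0.30724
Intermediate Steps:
B = -12 (B = -3*4 = -12)
j = 12 (j = 6*2 = 12)
S(a) = 0 (S(a) = 4*(12 - 12) = 4*0 = 0)
(S(-152) - 12074)/(-47557 + 8259) = (0 - 12074)/(-47557 + 8259) = -12074/(-39298) = -12074*(-1/39298) = 6037/19649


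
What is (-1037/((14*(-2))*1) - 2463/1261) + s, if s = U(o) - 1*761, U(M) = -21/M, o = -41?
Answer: -1050117027/1447628 ≈ -725.41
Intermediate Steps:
s = -31180/41 (s = -21/(-41) - 1*761 = -21*(-1/41) - 761 = 21/41 - 761 = -31180/41 ≈ -760.49)
(-1037/((14*(-2))*1) - 2463/1261) + s = (-1037/((14*(-2))*1) - 2463/1261) - 31180/41 = (-1037/((-28*1)) - 2463*1/1261) - 31180/41 = (-1037/(-28) - 2463/1261) - 31180/41 = (-1037*(-1/28) - 2463/1261) - 31180/41 = (1037/28 - 2463/1261) - 31180/41 = 1238693/35308 - 31180/41 = -1050117027/1447628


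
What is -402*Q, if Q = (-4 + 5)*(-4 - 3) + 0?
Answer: 2814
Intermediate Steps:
Q = -7 (Q = 1*(-7) + 0 = -7 + 0 = -7)
-402*Q = -402*(-7) = 2814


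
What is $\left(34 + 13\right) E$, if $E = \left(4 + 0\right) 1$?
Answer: $188$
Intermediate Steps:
$E = 4$ ($E = 4 \cdot 1 = 4$)
$\left(34 + 13\right) E = \left(34 + 13\right) 4 = 47 \cdot 4 = 188$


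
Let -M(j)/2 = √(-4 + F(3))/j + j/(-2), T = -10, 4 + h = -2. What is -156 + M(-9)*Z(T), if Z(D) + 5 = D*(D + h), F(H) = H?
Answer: -1551 + 310*I/9 ≈ -1551.0 + 34.444*I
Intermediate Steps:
h = -6 (h = -4 - 2 = -6)
M(j) = j - 2*I/j (M(j) = -2*(√(-4 + 3)/j + j/(-2)) = -2*(√(-1)/j + j*(-½)) = -2*(I/j - j/2) = -2*(-j/2 + I/j) = j - 2*I/j)
Z(D) = -5 + D*(-6 + D) (Z(D) = -5 + D*(D - 6) = -5 + D*(-6 + D))
-156 + M(-9)*Z(T) = -156 + (-9 - 2*I/(-9))*(-5 + (-10)² - 6*(-10)) = -156 + (-9 - 2*I*(-⅑))*(-5 + 100 + 60) = -156 + (-9 + 2*I/9)*155 = -156 + (-1395 + 310*I/9) = -1551 + 310*I/9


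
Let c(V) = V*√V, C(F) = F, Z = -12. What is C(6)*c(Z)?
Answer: -144*I*√3 ≈ -249.42*I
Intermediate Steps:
c(V) = V^(3/2)
C(6)*c(Z) = 6*(-12)^(3/2) = 6*(-24*I*√3) = -144*I*√3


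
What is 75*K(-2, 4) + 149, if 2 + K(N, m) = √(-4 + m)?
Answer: -1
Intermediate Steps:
K(N, m) = -2 + √(-4 + m)
75*K(-2, 4) + 149 = 75*(-2 + √(-4 + 4)) + 149 = 75*(-2 + √0) + 149 = 75*(-2 + 0) + 149 = 75*(-2) + 149 = -150 + 149 = -1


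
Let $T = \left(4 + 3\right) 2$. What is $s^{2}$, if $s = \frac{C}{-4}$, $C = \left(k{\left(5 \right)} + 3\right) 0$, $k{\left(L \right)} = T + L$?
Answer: $0$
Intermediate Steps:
$T = 14$ ($T = 7 \cdot 2 = 14$)
$k{\left(L \right)} = 14 + L$
$C = 0$ ($C = \left(\left(14 + 5\right) + 3\right) 0 = \left(19 + 3\right) 0 = 22 \cdot 0 = 0$)
$s = 0$ ($s = \frac{0}{-4} = 0 \left(- \frac{1}{4}\right) = 0$)
$s^{2} = 0^{2} = 0$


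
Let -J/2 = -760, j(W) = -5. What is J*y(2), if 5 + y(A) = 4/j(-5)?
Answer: -8816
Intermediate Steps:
y(A) = -29/5 (y(A) = -5 + 4/(-5) = -5 + 4*(-⅕) = -5 - ⅘ = -29/5)
J = 1520 (J = -2*(-760) = 1520)
J*y(2) = 1520*(-29/5) = -8816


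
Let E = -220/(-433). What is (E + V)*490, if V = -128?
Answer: -27049960/433 ≈ -62471.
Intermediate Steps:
E = 220/433 (E = -220*(-1/433) = 220/433 ≈ 0.50808)
(E + V)*490 = (220/433 - 128)*490 = -55204/433*490 = -27049960/433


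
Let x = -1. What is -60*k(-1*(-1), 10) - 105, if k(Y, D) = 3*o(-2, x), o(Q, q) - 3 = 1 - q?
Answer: -1005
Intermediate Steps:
o(Q, q) = 4 - q (o(Q, q) = 3 + (1 - q) = 4 - q)
k(Y, D) = 15 (k(Y, D) = 3*(4 - 1*(-1)) = 3*(4 + 1) = 3*5 = 15)
-60*k(-1*(-1), 10) - 105 = -60*15 - 105 = -900 - 105 = -1005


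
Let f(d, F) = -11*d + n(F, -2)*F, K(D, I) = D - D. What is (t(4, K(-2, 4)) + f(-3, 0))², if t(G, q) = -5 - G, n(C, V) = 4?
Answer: 576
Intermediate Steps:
K(D, I) = 0
f(d, F) = -11*d + 4*F
(t(4, K(-2, 4)) + f(-3, 0))² = ((-5 - 1*4) + (-11*(-3) + 4*0))² = ((-5 - 4) + (33 + 0))² = (-9 + 33)² = 24² = 576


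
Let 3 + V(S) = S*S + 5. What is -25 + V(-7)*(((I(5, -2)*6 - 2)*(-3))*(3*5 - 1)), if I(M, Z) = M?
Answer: -60001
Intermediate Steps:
V(S) = 2 + S² (V(S) = -3 + (S*S + 5) = -3 + (S² + 5) = -3 + (5 + S²) = 2 + S²)
-25 + V(-7)*(((I(5, -2)*6 - 2)*(-3))*(3*5 - 1)) = -25 + (2 + (-7)²)*(((5*6 - 2)*(-3))*(3*5 - 1)) = -25 + (2 + 49)*(((30 - 2)*(-3))*(15 - 1)) = -25 + 51*((28*(-3))*14) = -25 + 51*(-84*14) = -25 + 51*(-1176) = -25 - 59976 = -60001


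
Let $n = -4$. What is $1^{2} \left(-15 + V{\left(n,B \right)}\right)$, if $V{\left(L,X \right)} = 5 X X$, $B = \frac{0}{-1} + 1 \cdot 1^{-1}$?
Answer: $-10$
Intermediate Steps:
$B = 1$ ($B = 0 \left(-1\right) + 1 \cdot 1 = 0 + 1 = 1$)
$V{\left(L,X \right)} = 5 X^{2}$
$1^{2} \left(-15 + V{\left(n,B \right)}\right) = 1^{2} \left(-15 + 5 \cdot 1^{2}\right) = 1 \left(-15 + 5 \cdot 1\right) = 1 \left(-15 + 5\right) = 1 \left(-10\right) = -10$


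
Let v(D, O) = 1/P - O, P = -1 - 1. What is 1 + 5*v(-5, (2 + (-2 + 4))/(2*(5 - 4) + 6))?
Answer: -4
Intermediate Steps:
P = -2
v(D, O) = -½ - O (v(D, O) = 1/(-2) - O = -½ - O)
1 + 5*v(-5, (2 + (-2 + 4))/(2*(5 - 4) + 6)) = 1 + 5*(-½ - (2 + (-2 + 4))/(2*(5 - 4) + 6)) = 1 + 5*(-½ - (2 + 2)/(2*1 + 6)) = 1 + 5*(-½ - 4/(2 + 6)) = 1 + 5*(-½ - 4/8) = 1 + 5*(-½ - 1*½) = 1 + 5*(-½ - ½) = 1 + 5*(-1) = 1 - 5 = -4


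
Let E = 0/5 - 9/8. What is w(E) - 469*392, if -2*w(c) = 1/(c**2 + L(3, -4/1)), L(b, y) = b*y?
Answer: -126303544/687 ≈ -1.8385e+5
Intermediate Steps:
E = -9/8 (E = 0*(1/5) - 9*1/8 = 0 - 9/8 = -9/8 ≈ -1.1250)
w(c) = -1/(2*(-12 + c**2)) (w(c) = -1/(2*(c**2 + 3*(-4/1))) = -1/(2*(c**2 + 3*(-4*1))) = -1/(2*(c**2 + 3*(-4))) = -1/(2*(c**2 - 12)) = -1/(2*(-12 + c**2)))
w(E) - 469*392 = -1/(-24 + 2*(-9/8)**2) - 469*392 = -1/(-24 + 2*(81/64)) - 183848 = -1/(-24 + 81/32) - 183848 = -1/(-687/32) - 183848 = -1*(-32/687) - 183848 = 32/687 - 183848 = -126303544/687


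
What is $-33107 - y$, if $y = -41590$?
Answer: $8483$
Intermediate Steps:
$-33107 - y = -33107 - -41590 = -33107 + 41590 = 8483$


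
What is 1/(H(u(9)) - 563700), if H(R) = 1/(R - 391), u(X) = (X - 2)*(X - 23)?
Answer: -489/275649301 ≈ -1.7740e-6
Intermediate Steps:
u(X) = (-23 + X)*(-2 + X) (u(X) = (-2 + X)*(-23 + X) = (-23 + X)*(-2 + X))
H(R) = 1/(-391 + R)
1/(H(u(9)) - 563700) = 1/(1/(-391 + (46 + 9² - 25*9)) - 563700) = 1/(1/(-391 + (46 + 81 - 225)) - 563700) = 1/(1/(-391 - 98) - 563700) = 1/(1/(-489) - 563700) = 1/(-1/489 - 563700) = 1/(-275649301/489) = -489/275649301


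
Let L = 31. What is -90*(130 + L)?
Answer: -14490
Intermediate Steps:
-90*(130 + L) = -90*(130 + 31) = -90*161 = -14490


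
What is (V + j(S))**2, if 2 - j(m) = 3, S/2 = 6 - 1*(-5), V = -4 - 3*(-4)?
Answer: 49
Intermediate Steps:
V = 8 (V = -4 + 12 = 8)
S = 22 (S = 2*(6 - 1*(-5)) = 2*(6 + 5) = 2*11 = 22)
j(m) = -1 (j(m) = 2 - 1*3 = 2 - 3 = -1)
(V + j(S))**2 = (8 - 1)**2 = 7**2 = 49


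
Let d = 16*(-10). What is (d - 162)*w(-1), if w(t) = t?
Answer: 322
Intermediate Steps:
d = -160
(d - 162)*w(-1) = (-160 - 162)*(-1) = -322*(-1) = 322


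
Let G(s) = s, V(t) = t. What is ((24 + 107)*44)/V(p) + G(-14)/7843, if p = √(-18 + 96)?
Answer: -14/7843 + 2882*√78/39 ≈ 652.64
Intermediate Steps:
p = √78 ≈ 8.8318
((24 + 107)*44)/V(p) + G(-14)/7843 = ((24 + 107)*44)/(√78) - 14/7843 = (131*44)*(√78/78) - 14*1/7843 = 5764*(√78/78) - 14/7843 = 2882*√78/39 - 14/7843 = -14/7843 + 2882*√78/39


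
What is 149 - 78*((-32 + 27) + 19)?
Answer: -943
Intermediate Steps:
149 - 78*((-32 + 27) + 19) = 149 - 78*(-5 + 19) = 149 - 78*14 = 149 - 1092 = -943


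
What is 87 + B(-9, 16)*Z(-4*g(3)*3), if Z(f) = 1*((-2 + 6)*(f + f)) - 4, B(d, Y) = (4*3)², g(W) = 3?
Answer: -41961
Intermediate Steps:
B(d, Y) = 144 (B(d, Y) = 12² = 144)
Z(f) = -4 + 8*f (Z(f) = 1*(4*(2*f)) - 4 = 1*(8*f) - 4 = 8*f - 4 = -4 + 8*f)
87 + B(-9, 16)*Z(-4*g(3)*3) = 87 + 144*(-4 + 8*(-4*3*3)) = 87 + 144*(-4 + 8*(-12*3)) = 87 + 144*(-4 + 8*(-36)) = 87 + 144*(-4 - 288) = 87 + 144*(-292) = 87 - 42048 = -41961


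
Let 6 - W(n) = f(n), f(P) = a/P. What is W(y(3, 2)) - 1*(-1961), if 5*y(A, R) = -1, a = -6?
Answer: 1937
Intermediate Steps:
y(A, R) = -⅕ (y(A, R) = (⅕)*(-1) = -⅕)
f(P) = -6/P
W(n) = 6 + 6/n (W(n) = 6 - (-6)/n = 6 + 6/n)
W(y(3, 2)) - 1*(-1961) = (6 + 6/(-⅕)) - 1*(-1961) = (6 + 6*(-5)) + 1961 = (6 - 30) + 1961 = -24 + 1961 = 1937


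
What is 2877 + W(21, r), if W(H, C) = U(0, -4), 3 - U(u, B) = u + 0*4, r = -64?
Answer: 2880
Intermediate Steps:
U(u, B) = 3 - u (U(u, B) = 3 - (u + 0*4) = 3 - (u + 0) = 3 - u)
W(H, C) = 3 (W(H, C) = 3 - 1*0 = 3 + 0 = 3)
2877 + W(21, r) = 2877 + 3 = 2880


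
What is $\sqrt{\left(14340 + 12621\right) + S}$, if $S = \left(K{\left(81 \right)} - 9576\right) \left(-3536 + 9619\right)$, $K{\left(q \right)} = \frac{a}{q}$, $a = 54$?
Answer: $\frac{25 i \sqrt{838365}}{3} \approx 7630.2 i$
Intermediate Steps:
$K{\left(q \right)} = \frac{54}{q}$
$S = - \frac{174740258}{3}$ ($S = \left(\frac{54}{81} - 9576\right) \left(-3536 + 9619\right) = \left(54 \cdot \frac{1}{81} - 9576\right) 6083 = \left(\frac{2}{3} - 9576\right) 6083 = \left(- \frac{28726}{3}\right) 6083 = - \frac{174740258}{3} \approx -5.8247 \cdot 10^{7}$)
$\sqrt{\left(14340 + 12621\right) + S} = \sqrt{\left(14340 + 12621\right) - \frac{174740258}{3}} = \sqrt{26961 - \frac{174740258}{3}} = \sqrt{- \frac{174659375}{3}} = \frac{25 i \sqrt{838365}}{3}$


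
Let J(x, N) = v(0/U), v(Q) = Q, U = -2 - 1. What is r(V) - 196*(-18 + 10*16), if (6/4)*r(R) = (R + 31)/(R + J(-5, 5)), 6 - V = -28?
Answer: -1419367/51 ≈ -27831.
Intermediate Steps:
U = -3
J(x, N) = 0 (J(x, N) = 0/(-3) = 0*(-⅓) = 0)
V = 34 (V = 6 - 1*(-28) = 6 + 28 = 34)
r(R) = 2*(31 + R)/(3*R) (r(R) = 2*((R + 31)/(R + 0))/3 = 2*((31 + R)/R)/3 = 2*(31 + R)/(3*R))
r(V) - 196*(-18 + 10*16) = (⅔)*(31 + 34)/34 - 196*(-18 + 10*16) = (⅔)*(1/34)*65 - 196*(-18 + 160) = 65/51 - 196*142 = 65/51 - 27832 = -1419367/51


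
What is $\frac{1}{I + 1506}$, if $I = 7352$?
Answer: $\frac{1}{8858} \approx 0.00011289$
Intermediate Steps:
$\frac{1}{I + 1506} = \frac{1}{7352 + 1506} = \frac{1}{8858}$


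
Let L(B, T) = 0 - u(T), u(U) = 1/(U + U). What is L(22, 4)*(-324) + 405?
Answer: 891/2 ≈ 445.50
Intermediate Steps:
u(U) = 1/(2*U)
L(B, T) = -1/(2*T) (L(B, T) = 0 - 1/(2*T) = -1/(2*T))
L(22, 4)*(-324) + 405 = -1/2/4*(-324) + 405 = -1/2*1/4*(-324) + 405 = -1/8*(-324) + 405 = 81/2 + 405 = 891/2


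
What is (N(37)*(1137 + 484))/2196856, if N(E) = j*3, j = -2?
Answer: -4863/1098428 ≈ -0.0044272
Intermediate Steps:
N(E) = -6 (N(E) = -2*3 = -6)
(N(37)*(1137 + 484))/2196856 = -6*(1137 + 484)/2196856 = -6*1621*(1/2196856) = -9726*1/2196856 = -4863/1098428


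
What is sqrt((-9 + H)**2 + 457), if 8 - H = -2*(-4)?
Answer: sqrt(538) ≈ 23.195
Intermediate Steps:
H = 0 (H = 8 - (-2)*(-4) = 8 - 1*8 = 8 - 8 = 0)
sqrt((-9 + H)**2 + 457) = sqrt((-9 + 0)**2 + 457) = sqrt((-9)**2 + 457) = sqrt(81 + 457) = sqrt(538)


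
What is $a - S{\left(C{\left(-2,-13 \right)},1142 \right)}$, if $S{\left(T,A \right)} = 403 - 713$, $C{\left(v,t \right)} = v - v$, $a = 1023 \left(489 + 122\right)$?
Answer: $625363$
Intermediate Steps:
$a = 625053$ ($a = 1023 \cdot 611 = 625053$)
$C{\left(v,t \right)} = 0$
$S{\left(T,A \right)} = -310$
$a - S{\left(C{\left(-2,-13 \right)},1142 \right)} = 625053 - -310 = 625053 + 310 = 625363$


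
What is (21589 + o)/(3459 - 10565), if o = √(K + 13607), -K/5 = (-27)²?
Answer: -21589/7106 - √9962/7106 ≈ -3.0522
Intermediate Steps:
K = -3645 (K = -5*(-27)² = -5*729 = -3645)
o = √9962 (o = √(-3645 + 13607) = √9962 ≈ 99.810)
(21589 + o)/(3459 - 10565) = (21589 + √9962)/(3459 - 10565) = (21589 + √9962)/(-7106) = (21589 + √9962)*(-1/7106) = -21589/7106 - √9962/7106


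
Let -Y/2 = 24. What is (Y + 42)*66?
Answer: -396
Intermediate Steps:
Y = -48 (Y = -2*24 = -48)
(Y + 42)*66 = (-48 + 42)*66 = -6*66 = -396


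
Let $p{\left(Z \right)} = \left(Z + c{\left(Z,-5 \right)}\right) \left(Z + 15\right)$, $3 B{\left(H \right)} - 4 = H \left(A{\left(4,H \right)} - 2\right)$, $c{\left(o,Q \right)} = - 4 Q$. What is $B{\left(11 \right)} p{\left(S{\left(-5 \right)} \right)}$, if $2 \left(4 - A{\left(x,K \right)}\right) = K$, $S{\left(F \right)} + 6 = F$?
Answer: $-414$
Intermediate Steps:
$S{\left(F \right)} = -6 + F$
$A{\left(x,K \right)} = 4 - \frac{K}{2}$
$B{\left(H \right)} = \frac{4}{3} + \frac{H \left(2 - \frac{H}{2}\right)}{3}$ ($B{\left(H \right)} = \frac{4}{3} + \frac{H \left(\left(4 - \frac{H}{2}\right) - 2\right)}{3} = \frac{4}{3} + \frac{H \left(2 - \frac{H}{2}\right)}{3}$)
$p{\left(Z \right)} = \left(15 + Z\right) \left(20 + Z\right)$ ($p{\left(Z \right)} = \left(Z - -20\right) \left(Z + 15\right) = \left(Z + 20\right) \left(15 + Z\right) = \left(20 + Z\right) \left(15 + Z\right) = \left(15 + Z\right) \left(20 + Z\right)$)
$B{\left(11 \right)} p{\left(S{\left(-5 \right)} \right)} = \left(\frac{4}{3} - \frac{11^{2}}{6} + \frac{2}{3} \cdot 11\right) \left(300 + \left(-6 - 5\right)^{2} + 35 \left(-6 - 5\right)\right) = \left(\frac{4}{3} - \frac{121}{6} + \frac{22}{3}\right) \left(300 + \left(-11\right)^{2} + 35 \left(-11\right)\right) = \left(\frac{4}{3} - \frac{121}{6} + \frac{22}{3}\right) \left(300 + 121 - 385\right) = \left(- \frac{23}{2}\right) 36 = -414$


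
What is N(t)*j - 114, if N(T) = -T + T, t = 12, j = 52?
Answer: -114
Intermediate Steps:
N(T) = 0
N(t)*j - 114 = 0*52 - 114 = 0 - 114 = -114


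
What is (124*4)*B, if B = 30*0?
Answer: 0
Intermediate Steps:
B = 0
(124*4)*B = (124*4)*0 = 496*0 = 0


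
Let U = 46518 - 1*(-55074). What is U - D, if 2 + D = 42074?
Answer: 59520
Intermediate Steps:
D = 42072 (D = -2 + 42074 = 42072)
U = 101592 (U = 46518 + 55074 = 101592)
U - D = 101592 - 1*42072 = 101592 - 42072 = 59520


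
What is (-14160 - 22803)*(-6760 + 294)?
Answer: 239002758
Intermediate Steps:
(-14160 - 22803)*(-6760 + 294) = -36963*(-6466) = 239002758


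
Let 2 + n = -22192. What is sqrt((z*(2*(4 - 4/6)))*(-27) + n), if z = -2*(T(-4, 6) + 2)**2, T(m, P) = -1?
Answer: 3*I*sqrt(2426) ≈ 147.76*I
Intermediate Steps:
n = -22194 (n = -2 - 22192 = -22194)
z = -2 (z = -2*(-1 + 2)**2 = -2*1**2 = -2*1 = -2)
sqrt((z*(2*(4 - 4/6)))*(-27) + n) = sqrt(-4*(4 - 4/6)*(-27) - 22194) = sqrt(-4*(4 - 4*1/6)*(-27) - 22194) = sqrt(-4*(4 - 2/3)*(-27) - 22194) = sqrt(-4*10/3*(-27) - 22194) = sqrt(-2*20/3*(-27) - 22194) = sqrt(-40/3*(-27) - 22194) = sqrt(360 - 22194) = sqrt(-21834) = 3*I*sqrt(2426)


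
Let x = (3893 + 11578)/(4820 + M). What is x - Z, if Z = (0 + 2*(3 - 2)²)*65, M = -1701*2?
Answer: -168869/1418 ≈ -119.09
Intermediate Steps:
M = -3402
Z = 130 (Z = (0 + 2*1²)*65 = (0 + 2*1)*65 = (0 + 2)*65 = 2*65 = 130)
x = 15471/1418 (x = (3893 + 11578)/(4820 - 3402) = 15471/1418 ≈ 10.910)
x - Z = 15471/1418 - 1*130 = 15471/1418 - 130 = -168869/1418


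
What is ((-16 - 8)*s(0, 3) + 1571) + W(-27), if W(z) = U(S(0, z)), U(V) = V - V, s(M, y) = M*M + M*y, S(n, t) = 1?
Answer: 1571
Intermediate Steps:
s(M, y) = M² + M*y
U(V) = 0
W(z) = 0
((-16 - 8)*s(0, 3) + 1571) + W(-27) = ((-16 - 8)*(0*(0 + 3)) + 1571) + 0 = (-0*3 + 1571) + 0 = (-24*0 + 1571) + 0 = (0 + 1571) + 0 = 1571 + 0 = 1571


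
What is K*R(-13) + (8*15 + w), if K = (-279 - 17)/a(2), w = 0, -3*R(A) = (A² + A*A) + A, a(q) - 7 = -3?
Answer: 24410/3 ≈ 8136.7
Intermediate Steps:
a(q) = 4 (a(q) = 7 - 3 = 4)
R(A) = -2*A²/3 - A/3 (R(A) = -((A² + A*A) + A)/3 = -((A² + A²) + A)/3 = -(2*A² + A)/3 = -(A + 2*A²)/3 = -2*A²/3 - A/3)
K = -74 (K = (-279 - 17)/4 = -296*¼ = -74)
K*R(-13) + (8*15 + w) = -(-74)*(-13)*(1 + 2*(-13))/3 + (8*15 + 0) = -(-74)*(-13)*(1 - 26)/3 + (120 + 0) = -(-74)*(-13)*(-25)/3 + 120 = -74*(-325/3) + 120 = 24050/3 + 120 = 24410/3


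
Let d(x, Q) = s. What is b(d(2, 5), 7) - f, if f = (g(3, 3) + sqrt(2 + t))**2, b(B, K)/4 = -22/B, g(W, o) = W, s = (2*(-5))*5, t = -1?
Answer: -356/25 ≈ -14.240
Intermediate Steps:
s = -50 (s = -10*5 = -50)
d(x, Q) = -50
b(B, K) = -88/B (b(B, K) = 4*(-22/B) = -88/B)
f = 16 (f = (3 + sqrt(2 - 1))**2 = (3 + sqrt(1))**2 = (3 + 1)**2 = 4**2 = 16)
b(d(2, 5), 7) - f = -88/(-50) - 1*16 = -88*(-1/50) - 16 = 44/25 - 16 = -356/25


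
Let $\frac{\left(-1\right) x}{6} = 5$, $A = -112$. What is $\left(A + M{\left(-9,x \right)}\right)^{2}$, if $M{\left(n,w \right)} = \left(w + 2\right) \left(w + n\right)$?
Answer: $960400$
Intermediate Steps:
$x = -30$ ($x = \left(-6\right) 5 = -30$)
$M{\left(n,w \right)} = \left(2 + w\right) \left(n + w\right)$
$\left(A + M{\left(-9,x \right)}\right)^{2} = \left(-112 + \left(\left(-30\right)^{2} + 2 \left(-9\right) + 2 \left(-30\right) - -270\right)\right)^{2} = \left(-112 + \left(900 - 18 - 60 + 270\right)\right)^{2} = \left(-112 + 1092\right)^{2} = 980^{2} = 960400$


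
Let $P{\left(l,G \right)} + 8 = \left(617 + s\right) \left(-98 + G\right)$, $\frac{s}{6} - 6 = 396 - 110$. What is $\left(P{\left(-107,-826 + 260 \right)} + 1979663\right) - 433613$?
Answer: $-26974$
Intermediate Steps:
$s = 1752$ ($s = 36 + 6 \left(396 - 110\right) = 36 + 6 \cdot 286 = 36 + 1716 = 1752$)
$P{\left(l,G \right)} = -232170 + 2369 G$ ($P{\left(l,G \right)} = -8 + \left(617 + 1752\right) \left(-98 + G\right) = -8 + 2369 \left(-98 + G\right) = -8 + \left(-232162 + 2369 G\right) = -232170 + 2369 G$)
$\left(P{\left(-107,-826 + 260 \right)} + 1979663\right) - 433613 = \left(\left(-232170 + 2369 \left(-826 + 260\right)\right) + 1979663\right) - 433613 = \left(\left(-232170 + 2369 \left(-566\right)\right) + 1979663\right) - 433613 = \left(\left(-232170 - 1340854\right) + 1979663\right) - 433613 = \left(-1573024 + 1979663\right) - 433613 = 406639 - 433613 = -26974$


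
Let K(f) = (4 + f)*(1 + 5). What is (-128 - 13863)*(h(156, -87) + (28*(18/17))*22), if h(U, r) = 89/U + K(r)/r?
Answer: -41681839883/4524 ≈ -9.2135e+6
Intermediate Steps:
K(f) = 24 + 6*f (K(f) = (4 + f)*6 = 24 + 6*f)
h(U, r) = 89/U + (24 + 6*r)/r
(-128 - 13863)*(h(156, -87) + (28*(18/17))*22) = (-128 - 13863)*((6 + 24/(-87) + 89/156) + (28*(18/17))*22) = -13991*((6 + 24*(-1/87) + 89*(1/156)) + (28*(18*(1/17)))*22) = -13991*((6 - 8/29 + 89/156) + (28*(18/17))*22) = -13991*(28477/4524 + (504/17)*22) = -13991*(28477/4524 + 11088/17) = -13991*50646221/76908 = -41681839883/4524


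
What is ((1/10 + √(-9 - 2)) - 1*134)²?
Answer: 1791821/100 - 1339*I*√11/5 ≈ 17918.0 - 888.19*I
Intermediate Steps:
((1/10 + √(-9 - 2)) - 1*134)² = (((⅒)*1 + √(-11)) - 134)² = ((⅒ + I*√11) - 134)² = (-1339/10 + I*√11)²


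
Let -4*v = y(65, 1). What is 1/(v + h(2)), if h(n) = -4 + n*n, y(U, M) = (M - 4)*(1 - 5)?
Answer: -⅓ ≈ -0.33333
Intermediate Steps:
y(U, M) = 16 - 4*M (y(U, M) = (-4 + M)*(-4) = 16 - 4*M)
v = -3 (v = -(16 - 4*1)/4 = -(16 - 4)/4 = -¼*12 = -3)
h(n) = -4 + n²
1/(v + h(2)) = 1/(-3 + (-4 + 2²)) = 1/(-3 + (-4 + 4)) = 1/(-3 + 0) = 1/(-3) = -⅓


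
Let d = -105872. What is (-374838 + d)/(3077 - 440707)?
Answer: 48071/43763 ≈ 1.0984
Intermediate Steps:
(-374838 + d)/(3077 - 440707) = (-374838 - 105872)/(3077 - 440707) = -480710/(-437630) = -480710*(-1/437630) = 48071/43763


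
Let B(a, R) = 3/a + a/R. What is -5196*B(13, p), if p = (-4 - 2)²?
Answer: -119941/39 ≈ -3075.4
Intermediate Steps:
p = 36 (p = (-6)² = 36)
-5196*B(13, p) = -5196*(3/13 + 13/36) = -5196*277/468 = -119941/39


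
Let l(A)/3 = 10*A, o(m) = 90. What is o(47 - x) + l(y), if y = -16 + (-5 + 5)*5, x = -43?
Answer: -390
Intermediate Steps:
y = -16 (y = -16 + 0*5 = -16 + 0 = -16)
l(A) = 30*A (l(A) = 3*(10*A) = 30*A)
o(47 - x) + l(y) = 90 + 30*(-16) = 90 - 480 = -390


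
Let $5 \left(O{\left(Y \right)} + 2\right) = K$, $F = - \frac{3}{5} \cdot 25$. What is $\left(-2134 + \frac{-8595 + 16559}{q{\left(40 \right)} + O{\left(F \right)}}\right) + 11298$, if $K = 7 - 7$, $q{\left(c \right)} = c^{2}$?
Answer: $\frac{7326018}{799} \approx 9169.0$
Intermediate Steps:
$F = -15$ ($F = \left(-3\right) \frac{1}{5} \cdot 25 = \left(- \frac{3}{5}\right) 25 = -15$)
$K = 0$ ($K = 7 - 7 = 0$)
$O{\left(Y \right)} = -2$ ($O{\left(Y \right)} = -2 + \frac{1}{5} \cdot 0 = -2 + 0 = -2$)
$\left(-2134 + \frac{-8595 + 16559}{q{\left(40 \right)} + O{\left(F \right)}}\right) + 11298 = \left(-2134 + \frac{-8595 + 16559}{40^{2} - 2}\right) + 11298 = \left(-2134 + \frac{7964}{1600 - 2}\right) + 11298 = \left(-2134 + \frac{7964}{1598}\right) + 11298 = \left(-2134 + 7964 \cdot \frac{1}{1598}\right) + 11298 = \left(-2134 + \frac{3982}{799}\right) + 11298 = - \frac{1701084}{799} + 11298 = \frac{7326018}{799}$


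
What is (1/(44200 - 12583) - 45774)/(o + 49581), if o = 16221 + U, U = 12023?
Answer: -1447236557/2460593025 ≈ -0.58817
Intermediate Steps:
o = 28244 (o = 16221 + 12023 = 28244)
(1/(44200 - 12583) - 45774)/(o + 49581) = (1/(44200 - 12583) - 45774)/(28244 + 49581) = (1/31617 - 45774)/77825 = (1/31617 - 45774)*(1/77825) = -1447236557/31617*1/77825 = -1447236557/2460593025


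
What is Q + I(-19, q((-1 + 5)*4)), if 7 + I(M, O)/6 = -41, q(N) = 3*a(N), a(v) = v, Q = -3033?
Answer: -3321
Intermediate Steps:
q(N) = 3*N
I(M, O) = -288 (I(M, O) = -42 + 6*(-41) = -42 - 246 = -288)
Q + I(-19, q((-1 + 5)*4)) = -3033 - 288 = -3321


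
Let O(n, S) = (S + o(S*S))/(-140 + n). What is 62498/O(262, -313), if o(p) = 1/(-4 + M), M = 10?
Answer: -45748536/1877 ≈ -24373.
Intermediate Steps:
o(p) = ⅙ (o(p) = 1/(-4 + 10) = 1/6 = ⅙)
O(n, S) = (⅙ + S)/(-140 + n) (O(n, S) = (S + ⅙)/(-140 + n) = (⅙ + S)/(-140 + n))
62498/O(262, -313) = 62498/(((⅙ - 313)/(-140 + 262))) = 62498/((-1877/6/122)) = 62498/(((1/122)*(-1877/6))) = 62498/(-1877/732) = 62498*(-732/1877) = -45748536/1877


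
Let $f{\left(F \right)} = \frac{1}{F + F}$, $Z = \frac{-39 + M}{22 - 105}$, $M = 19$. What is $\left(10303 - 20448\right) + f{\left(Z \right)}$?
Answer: $- \frac{405717}{40} \approx -10143.0$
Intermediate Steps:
$Z = \frac{20}{83}$ ($Z = \frac{-39 + 19}{22 - 105} = - \frac{20}{-83} = \left(-20\right) \left(- \frac{1}{83}\right) = \frac{20}{83} \approx 0.24096$)
$f{\left(F \right)} = \frac{1}{2 F}$
$\left(10303 - 20448\right) + f{\left(Z \right)} = \left(10303 - 20448\right) + \frac{1}{2 \cdot \frac{20}{83}} = -10145 + \frac{1}{2} \cdot \frac{83}{20} = -10145 + \frac{83}{40} = - \frac{405717}{40}$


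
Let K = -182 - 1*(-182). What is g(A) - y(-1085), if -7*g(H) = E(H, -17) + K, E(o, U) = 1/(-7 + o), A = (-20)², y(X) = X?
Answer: 2984834/2751 ≈ 1085.0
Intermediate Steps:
A = 400
K = 0 (K = -182 + 182 = 0)
g(H) = -1/(7*(-7 + H)) (g(H) = -(1/(-7 + H) + 0)/7 = -1/(7*(-7 + H)))
g(A) - y(-1085) = -1/(-49 + 7*400) - 1*(-1085) = -1/(-49 + 2800) + 1085 = -1/2751 + 1085 = 2984834/2751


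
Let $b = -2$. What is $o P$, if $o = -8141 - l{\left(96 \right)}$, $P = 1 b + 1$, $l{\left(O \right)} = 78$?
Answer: $8219$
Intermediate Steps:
$P = -1$ ($P = 1 \left(-2\right) + 1 = -2 + 1 = -1$)
$o = -8219$ ($o = -8141 - 78 = -8219$)
$o P = \left(-8219\right) \left(-1\right) = 8219$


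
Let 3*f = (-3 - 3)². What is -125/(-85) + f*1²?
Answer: 229/17 ≈ 13.471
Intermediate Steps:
f = 12 (f = (-3 - 3)²/3 = (⅓)*(-6)² = (⅓)*36 = 12)
-125/(-85) + f*1² = -125/(-85) + 12*1² = -125*(-1/85) + 12*1 = 25/17 + 12 = 229/17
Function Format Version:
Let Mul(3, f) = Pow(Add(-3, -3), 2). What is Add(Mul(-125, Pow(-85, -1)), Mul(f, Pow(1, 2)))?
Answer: Rational(229, 17) ≈ 13.471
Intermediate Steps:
f = 12 (f = Mul(Rational(1, 3), Pow(Add(-3, -3), 2)) = Mul(Rational(1, 3), Pow(-6, 2)) = Mul(Rational(1, 3), 36) = 12)
Add(Mul(-125, Pow(-85, -1)), Mul(f, Pow(1, 2))) = Add(Mul(-125, Pow(-85, -1)), Mul(12, Pow(1, 2))) = Add(Mul(-125, Rational(-1, 85)), Mul(12, 1)) = Add(Rational(25, 17), 12) = Rational(229, 17)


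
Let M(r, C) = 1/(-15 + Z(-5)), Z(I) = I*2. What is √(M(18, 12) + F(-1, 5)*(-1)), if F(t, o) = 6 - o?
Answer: I*√26/5 ≈ 1.0198*I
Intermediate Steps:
Z(I) = 2*I
M(r, C) = -1/25 (M(r, C) = 1/(-15 + 2*(-5)) = 1/(-15 - 10) = 1/(-25) = -1/25)
√(M(18, 12) + F(-1, 5)*(-1)) = √(-1/25 + (6 - 1*5)*(-1)) = √(-1/25 + (6 - 5)*(-1)) = √(-1/25 + 1*(-1)) = √(-1/25 - 1) = √(-26/25) = I*√26/5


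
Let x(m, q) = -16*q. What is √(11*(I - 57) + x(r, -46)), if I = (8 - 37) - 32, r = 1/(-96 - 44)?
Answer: I*√562 ≈ 23.707*I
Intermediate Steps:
r = -1/140 (r = 1/(-140) = -1/140 ≈ -0.0071429)
I = -61 (I = -29 - 32 = -61)
√(11*(I - 57) + x(r, -46)) = √(11*(-61 - 57) - 16*(-46)) = √(11*(-118) + 736) = √(-1298 + 736) = √(-562) = I*√562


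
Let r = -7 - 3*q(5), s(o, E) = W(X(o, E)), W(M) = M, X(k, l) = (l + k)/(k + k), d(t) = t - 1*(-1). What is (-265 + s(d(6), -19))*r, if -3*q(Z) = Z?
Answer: 3722/7 ≈ 531.71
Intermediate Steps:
q(Z) = -Z/3
d(t) = 1 + t (d(t) = t + 1 = 1 + t)
X(k, l) = (k + l)/(2*k) (X(k, l) = (k + l)/((2*k)) = (k + l)*(1/(2*k)) = (k + l)/(2*k))
s(o, E) = (E + o)/(2*o) (s(o, E) = (o + E)/(2*o) = (E + o)/(2*o))
r = -2 (r = -7 - (-1)*5 = -7 - 3*(-5/3) = -7 + 5 = -2)
(-265 + s(d(6), -19))*r = (-265 + (-19 + (1 + 6))/(2*(1 + 6)))*(-2) = (-265 + (1/2)*(-19 + 7)/7)*(-2) = (-265 + (1/2)*(1/7)*(-12))*(-2) = (-265 - 6/7)*(-2) = -1861/7*(-2) = 3722/7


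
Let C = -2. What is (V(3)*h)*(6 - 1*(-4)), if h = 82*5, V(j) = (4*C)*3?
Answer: -98400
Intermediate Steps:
V(j) = -24 (V(j) = (4*(-2))*3 = -8*3 = -24)
h = 410
(V(3)*h)*(6 - 1*(-4)) = (-24*410)*(6 - 1*(-4)) = -9840*(6 + 4) = -9840*10 = -98400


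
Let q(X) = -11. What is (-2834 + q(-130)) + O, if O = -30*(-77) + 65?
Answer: -470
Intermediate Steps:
O = 2375 (O = 2310 + 65 = 2375)
(-2834 + q(-130)) + O = (-2834 - 11) + 2375 = -2845 + 2375 = -470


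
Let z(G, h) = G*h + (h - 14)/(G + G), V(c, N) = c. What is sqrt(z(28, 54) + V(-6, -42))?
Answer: sqrt(73829)/7 ≈ 38.816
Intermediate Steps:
z(G, h) = G*h + (-14 + h)/(2*G) (z(G, h) = G*h + (-14 + h)/((2*G)) = G*h + (-14 + h)*(1/(2*G)) = G*h + (-14 + h)/(2*G))
sqrt(z(28, 54) + V(-6, -42)) = sqrt((-7 + (1/2)*54 + 54*28**2)/28 - 6) = sqrt((-7 + 27 + 54*784)/28 - 6) = sqrt((-7 + 27 + 42336)/28 - 6) = sqrt((1/28)*42356 - 6) = sqrt(10589/7 - 6) = sqrt(10547/7) = sqrt(73829)/7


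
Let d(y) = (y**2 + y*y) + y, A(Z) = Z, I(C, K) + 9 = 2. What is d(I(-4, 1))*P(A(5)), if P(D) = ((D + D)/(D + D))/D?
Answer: 91/5 ≈ 18.200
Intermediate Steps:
I(C, K) = -7 (I(C, K) = -9 + 2 = -7)
d(y) = y + 2*y**2 (d(y) = (y**2 + y**2) + y = 2*y**2 + y = y + 2*y**2)
P(D) = 1/D (P(D) = ((2*D)/((2*D)))/D = ((2*D)*(1/(2*D)))/D = 1/D)
d(I(-4, 1))*P(A(5)) = -7*(1 + 2*(-7))/5 = -7*(1 - 14)*(1/5) = -7*(-13)*(1/5) = 91*(1/5) = 91/5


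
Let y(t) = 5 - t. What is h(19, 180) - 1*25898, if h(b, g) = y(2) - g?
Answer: -26075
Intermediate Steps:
h(b, g) = 3 - g (h(b, g) = (5 - 1*2) - g = (5 - 2) - g = 3 - g)
h(19, 180) - 1*25898 = (3 - 1*180) - 1*25898 = (3 - 180) - 25898 = -177 - 25898 = -26075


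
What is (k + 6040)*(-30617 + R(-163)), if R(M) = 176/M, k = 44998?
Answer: -254717745386/163 ≈ -1.5627e+9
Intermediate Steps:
(k + 6040)*(-30617 + R(-163)) = (44998 + 6040)*(-30617 + 176/(-163)) = 51038*(-30617 + 176*(-1/163)) = 51038*(-30617 - 176/163) = 51038*(-4990747/163) = -254717745386/163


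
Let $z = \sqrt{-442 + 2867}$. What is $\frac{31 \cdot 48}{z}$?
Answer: $\frac{1488 \sqrt{97}}{485} \approx 30.217$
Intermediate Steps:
$z = 5 \sqrt{97}$ ($z = \sqrt{2425} = 5 \sqrt{97} \approx 49.244$)
$\frac{31 \cdot 48}{z} = \frac{31 \cdot 48}{5 \sqrt{97}} = 1488 \frac{\sqrt{97}}{485} = \frac{1488 \sqrt{97}}{485}$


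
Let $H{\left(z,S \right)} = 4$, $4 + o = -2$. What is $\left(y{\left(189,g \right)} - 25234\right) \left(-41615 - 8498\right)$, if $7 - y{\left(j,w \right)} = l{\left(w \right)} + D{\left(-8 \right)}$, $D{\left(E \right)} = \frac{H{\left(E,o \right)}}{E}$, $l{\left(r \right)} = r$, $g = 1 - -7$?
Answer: $\frac{2529152997}{2} \approx 1.2646 \cdot 10^{9}$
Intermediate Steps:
$o = -6$ ($o = -4 - 2 = -6$)
$g = 8$ ($g = 1 + 7 = 8$)
$D{\left(E \right)} = \frac{4}{E}$
$y{\left(j,w \right)} = \frac{15}{2} - w$ ($y{\left(j,w \right)} = 7 - \left(w + \frac{4}{-8}\right) = 7 - \left(w + 4 \left(- \frac{1}{8}\right)\right) = 7 - \left(w - \frac{1}{2}\right) = 7 - \left(- \frac{1}{2} + w\right) = \frac{15}{2} - w$)
$\left(y{\left(189,g \right)} - 25234\right) \left(-41615 - 8498\right) = \left(\left(\frac{15}{2} - 8\right) - 25234\right) \left(-41615 - 8498\right) = \left(\left(\frac{15}{2} - 8\right) - 25234\right) \left(-50113\right) = \left(- \frac{1}{2} - 25234\right) \left(-50113\right) = \left(- \frac{50469}{2}\right) \left(-50113\right) = \frac{2529152997}{2}$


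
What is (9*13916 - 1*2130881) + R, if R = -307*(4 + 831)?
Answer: -2261982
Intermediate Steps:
R = -256345 (R = -307*835 = -256345)
(9*13916 - 1*2130881) + R = (9*13916 - 1*2130881) - 256345 = (125244 - 2130881) - 256345 = -2005637 - 256345 = -2261982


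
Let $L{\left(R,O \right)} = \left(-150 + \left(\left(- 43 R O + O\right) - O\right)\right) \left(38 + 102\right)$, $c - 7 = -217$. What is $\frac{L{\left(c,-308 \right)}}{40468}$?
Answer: $- \frac{97348650}{10117} \approx -9622.3$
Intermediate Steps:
$c = -210$ ($c = 7 - 217 = -210$)
$L{\left(R,O \right)} = -21000 - 6020 O R$ ($L{\left(R,O \right)} = \left(-150 - 43 O R\right) 140 = -21000 - 6020 O R$)
$\frac{L{\left(c,-308 \right)}}{40468} = \frac{-21000 - \left(-1854160\right) \left(-210\right)}{40468} = \left(-21000 - 389373600\right) \frac{1}{40468} = \left(-389394600\right) \frac{1}{40468} = - \frac{97348650}{10117}$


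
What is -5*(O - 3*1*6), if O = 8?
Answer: 50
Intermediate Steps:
-5*(O - 3*1*6) = -5*(8 - 3*1*6) = -5*(8 - 3*6) = -5*(8 - 18) = -5*(-10) = 50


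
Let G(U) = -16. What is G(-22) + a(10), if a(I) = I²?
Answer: 84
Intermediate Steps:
G(-22) + a(10) = -16 + 10² = -16 + 100 = 84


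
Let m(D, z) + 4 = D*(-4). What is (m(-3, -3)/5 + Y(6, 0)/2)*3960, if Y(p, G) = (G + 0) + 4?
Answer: 14256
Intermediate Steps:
Y(p, G) = 4 + G (Y(p, G) = G + 4 = 4 + G)
m(D, z) = -4 - 4*D (m(D, z) = -4 + D*(-4) = -4 - 4*D)
(m(-3, -3)/5 + Y(6, 0)/2)*3960 = ((-4 - 4*(-3))/5 + (4 + 0)/2)*3960 = ((-4 + 12)*(1/5) + 4*(1/2))*3960 = (8*(1/5) + 2)*3960 = (8/5 + 2)*3960 = (18/5)*3960 = 14256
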